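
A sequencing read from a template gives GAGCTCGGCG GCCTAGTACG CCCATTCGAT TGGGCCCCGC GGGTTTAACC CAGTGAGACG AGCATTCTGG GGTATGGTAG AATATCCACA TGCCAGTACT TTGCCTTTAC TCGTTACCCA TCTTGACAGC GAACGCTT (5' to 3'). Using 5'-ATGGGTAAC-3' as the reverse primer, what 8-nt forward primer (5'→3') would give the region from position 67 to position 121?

The reverse primer's reverse complement GTTACCCAT matches the template at positions 113–121; the product starts at position 67.
The forward primer is identical to the top strand over positions 67–74: CTGGGGTA.

5'-CTGGGGTA-3'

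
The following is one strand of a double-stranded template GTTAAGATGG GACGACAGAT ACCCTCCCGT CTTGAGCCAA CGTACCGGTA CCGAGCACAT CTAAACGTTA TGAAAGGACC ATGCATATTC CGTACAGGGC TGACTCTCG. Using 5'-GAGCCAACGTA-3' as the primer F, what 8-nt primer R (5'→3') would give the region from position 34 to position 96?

The product's 3' end on the top strand is position 96.
The reverse primer anneals to the top strand over positions 89–96, i.e. to TCCGTACA.
Its sequence written 5'→3' is the reverse complement: TGTACGGA.

5'-TGTACGGA-3'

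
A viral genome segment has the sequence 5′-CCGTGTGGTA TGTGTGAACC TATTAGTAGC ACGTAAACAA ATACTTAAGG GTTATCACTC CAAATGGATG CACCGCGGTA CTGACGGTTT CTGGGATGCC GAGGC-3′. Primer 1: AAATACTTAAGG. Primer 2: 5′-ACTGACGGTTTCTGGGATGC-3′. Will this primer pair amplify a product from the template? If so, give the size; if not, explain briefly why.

Primer 1 (AAATACTTAAGG) matches the top strand at positions 39–50 (3' end points downstream).
Primer 2 (ACTGACGGTTTCTGGGATGC) also matches the top strand directly, at positions 80–99 — its reverse complement GCATCCCAGAAACCGTCAGT is not present.
Both primers anneal to the bottom strand with 3' ends pointing the same way, so neither can prime synthesis back toward the other.

No product — both primers anneal to the same strand and extend in the same direction.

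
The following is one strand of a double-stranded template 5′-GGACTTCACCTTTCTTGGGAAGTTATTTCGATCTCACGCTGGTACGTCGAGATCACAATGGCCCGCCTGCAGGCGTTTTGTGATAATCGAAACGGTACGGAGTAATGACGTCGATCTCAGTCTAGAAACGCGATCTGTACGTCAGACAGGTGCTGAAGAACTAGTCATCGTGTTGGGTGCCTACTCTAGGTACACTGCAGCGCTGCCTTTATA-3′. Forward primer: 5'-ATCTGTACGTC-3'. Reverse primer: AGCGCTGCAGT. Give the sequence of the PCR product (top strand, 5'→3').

Forward primer ATCTGTACGTC is found on the top strand at positions 133–143.
Reverse complement of the reverse primer: ACTGCAGCGCT. This occurs on the top strand at positions 194–204.
The product is the template from position 133 through 204 (72 bp).

5'-ATCTGTACGTCAGACAGGTGCTGAAGAACTAGTCATCGTGTTGGGTGCCTACTCTAGGTACACTGCAGCGCT-3'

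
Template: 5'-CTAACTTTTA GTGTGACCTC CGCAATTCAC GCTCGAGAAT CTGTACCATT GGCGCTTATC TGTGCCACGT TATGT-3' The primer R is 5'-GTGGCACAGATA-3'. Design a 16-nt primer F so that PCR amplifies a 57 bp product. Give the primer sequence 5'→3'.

The reverse primer's reverse complement TATCTGTGCCAC matches the template at positions 57–68, so the product ends at position 68.
A 57 bp product then starts at position 68 − 57 + 1 = 12.
The forward primer is identical to the top strand there: TGTGACCTCCGCAATT.

5'-TGTGACCTCCGCAATT-3'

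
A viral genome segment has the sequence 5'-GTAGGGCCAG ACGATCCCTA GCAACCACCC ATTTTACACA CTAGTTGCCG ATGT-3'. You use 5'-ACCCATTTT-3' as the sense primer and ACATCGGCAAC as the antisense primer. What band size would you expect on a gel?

Scanning the template, ACCCATTTT occurs at positions 27–35; this primer anneals to the bottom strand there with its 3' end pointing downstream.
Reverse complement of the reverse primer: GTTGCCGATGT. This occurs on the top strand at positions 44–54.
Amplicon spans positions 27–54: 28 bp.

28 bp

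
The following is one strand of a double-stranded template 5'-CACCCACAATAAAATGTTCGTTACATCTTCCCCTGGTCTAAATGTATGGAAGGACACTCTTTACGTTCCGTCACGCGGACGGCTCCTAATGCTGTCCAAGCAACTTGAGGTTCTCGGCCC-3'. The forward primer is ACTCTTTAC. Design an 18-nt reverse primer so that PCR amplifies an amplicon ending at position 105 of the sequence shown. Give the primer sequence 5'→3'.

The forward primer binds at positions 56–64; the product's 3' end on the top strand is position 105.
The reverse primer anneals to the top strand over positions 88–105, i.e. to AATGCTGTCCAAGCAACT.
Its sequence written 5'→3' is the reverse complement: AGTTGCTTGGACAGCATT.

5'-AGTTGCTTGGACAGCATT-3'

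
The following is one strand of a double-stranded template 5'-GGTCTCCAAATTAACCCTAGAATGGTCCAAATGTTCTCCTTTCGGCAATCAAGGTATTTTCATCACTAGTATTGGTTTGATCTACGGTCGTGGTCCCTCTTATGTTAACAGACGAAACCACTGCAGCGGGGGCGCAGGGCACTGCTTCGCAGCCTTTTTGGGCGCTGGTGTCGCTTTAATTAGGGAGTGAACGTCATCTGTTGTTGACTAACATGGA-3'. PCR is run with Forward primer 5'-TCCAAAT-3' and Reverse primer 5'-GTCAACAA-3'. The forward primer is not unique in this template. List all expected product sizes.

204 bp, 183 bp

The forward primer TCCAAAT matches the top strand at positions 5–11, 26–32.
The reverse primer's reverse complement is TTGTTGAC, matching at positions 201–208.
Each forward site pairs with the reverse site to give a product ending at position 208: sizes 204, 183 bp.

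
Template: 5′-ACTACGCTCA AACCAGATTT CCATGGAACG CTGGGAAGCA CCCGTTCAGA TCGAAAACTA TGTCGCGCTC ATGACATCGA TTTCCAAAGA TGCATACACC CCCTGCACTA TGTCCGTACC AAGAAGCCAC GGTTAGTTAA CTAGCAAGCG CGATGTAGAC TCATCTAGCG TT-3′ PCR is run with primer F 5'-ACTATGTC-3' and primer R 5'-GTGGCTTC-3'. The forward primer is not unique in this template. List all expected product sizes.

The forward primer ACTATGTC matches the top strand at positions 57–64, 107–114.
The reverse primer's reverse complement is GAAGCCAC, matching at positions 123–130.
Each forward site pairs with the reverse site to give a product ending at position 130: sizes 74, 24 bp.

74 bp, 24 bp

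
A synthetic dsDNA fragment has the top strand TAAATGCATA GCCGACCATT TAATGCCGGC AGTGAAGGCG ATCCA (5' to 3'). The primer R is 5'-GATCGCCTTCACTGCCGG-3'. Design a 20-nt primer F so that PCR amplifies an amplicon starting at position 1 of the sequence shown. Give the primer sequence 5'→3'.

5'-TAAATGCATAGCCGACCATT-3'

The reverse primer's reverse complement CCGGCAGTGAAGGCGATC matches the template at positions 26–43; the product starts at position 1.
The forward primer is identical to the top strand over positions 1–20: TAAATGCATAGCCGACCATT.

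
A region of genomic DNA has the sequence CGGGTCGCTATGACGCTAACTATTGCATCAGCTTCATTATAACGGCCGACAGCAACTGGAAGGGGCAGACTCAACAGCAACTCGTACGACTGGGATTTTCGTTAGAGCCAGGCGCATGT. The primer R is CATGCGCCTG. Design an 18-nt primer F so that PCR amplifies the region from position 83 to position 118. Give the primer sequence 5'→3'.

5'-CGTACGACTGGGATTTTC-3'

The reverse primer's reverse complement CAGGCGCATG matches the template at positions 109–118; the product starts at position 83.
The forward primer is identical to the top strand over positions 83–100: CGTACGACTGGGATTTTC.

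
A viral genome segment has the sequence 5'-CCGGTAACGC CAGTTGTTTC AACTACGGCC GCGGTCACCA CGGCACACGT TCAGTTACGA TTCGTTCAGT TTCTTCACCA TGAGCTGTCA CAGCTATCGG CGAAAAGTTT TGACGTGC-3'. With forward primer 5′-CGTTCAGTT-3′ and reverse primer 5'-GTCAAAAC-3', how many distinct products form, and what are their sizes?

The forward primer CGTTCAGTT matches the top strand at positions 48–56, 63–71.
The reverse primer's reverse complement is GTTTTGAC, matching at positions 107–114.
Each forward site pairs with the reverse site to give a product ending at position 114: sizes 67, 52 bp.

Two products: 67 bp, 52 bp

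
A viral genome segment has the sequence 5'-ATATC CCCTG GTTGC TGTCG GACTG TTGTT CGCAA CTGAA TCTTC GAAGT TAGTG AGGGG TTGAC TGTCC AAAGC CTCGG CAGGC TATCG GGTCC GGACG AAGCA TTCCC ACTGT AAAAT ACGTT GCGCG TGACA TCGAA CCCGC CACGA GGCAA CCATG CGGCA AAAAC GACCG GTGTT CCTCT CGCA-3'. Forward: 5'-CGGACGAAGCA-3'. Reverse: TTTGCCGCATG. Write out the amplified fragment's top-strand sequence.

5'-CGGACGAAGCATTCCCACTGTAAAATACGTTGCGCGTGACATCGAACCCGCCACGAGGCAACCATGCGGCAAA-3'

Scanning the template, CGGACGAAGCA occurs at positions 95–105; this primer anneals to the bottom strand there with its 3' end pointing downstream.
Reverse complement of the reverse primer: CATGCGGCAAA. This occurs on the top strand at positions 157–167.
The product is the template from position 95 through 167 (73 bp).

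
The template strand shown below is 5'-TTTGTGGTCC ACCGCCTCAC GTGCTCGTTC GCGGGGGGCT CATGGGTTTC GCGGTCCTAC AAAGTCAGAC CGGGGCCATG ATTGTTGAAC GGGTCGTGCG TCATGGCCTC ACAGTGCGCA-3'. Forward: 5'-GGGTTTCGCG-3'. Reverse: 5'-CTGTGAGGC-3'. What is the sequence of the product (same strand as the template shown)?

5'-GGGTTTCGCGGTCCTACAAAGTCAGACCGGGGCCATGATTGTTGAACGGGTCGTGCGTCATGGCCTCACAG-3'

Forward primer GGGTTTCGCG is found on the top strand at positions 44–53.
The reverse primer's reverse complement is GCCTCACAG, which matches the template at positions 106–114.
The product is the template from position 44 through 114 (71 bp).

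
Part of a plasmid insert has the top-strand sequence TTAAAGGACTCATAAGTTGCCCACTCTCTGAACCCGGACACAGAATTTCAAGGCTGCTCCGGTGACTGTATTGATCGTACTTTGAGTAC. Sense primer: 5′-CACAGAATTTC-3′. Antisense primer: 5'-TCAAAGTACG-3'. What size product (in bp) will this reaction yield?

47 bp

The forward primer matches the template at positions 39–49.
Reverse complement of the reverse primer: CGTACTTTGA. This occurs on the top strand at positions 76–85.
Amplicon spans positions 39–85: 47 bp.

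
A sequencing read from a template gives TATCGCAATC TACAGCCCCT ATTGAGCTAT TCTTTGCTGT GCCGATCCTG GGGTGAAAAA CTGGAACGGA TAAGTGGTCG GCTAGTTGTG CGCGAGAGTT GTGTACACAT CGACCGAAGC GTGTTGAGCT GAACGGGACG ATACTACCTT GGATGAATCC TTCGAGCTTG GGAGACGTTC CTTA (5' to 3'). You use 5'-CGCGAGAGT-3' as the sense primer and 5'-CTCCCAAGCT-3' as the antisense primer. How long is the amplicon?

84 bp

The forward primer matches the template at positions 91–99.
Taking the reverse complement of CTCCCAAGCT gives AGCTTGGGAG, found at positions 165–174 on the template; the primer anneals here to the top strand with its 3' end pointing upstream.
Amplicon spans positions 91–174: 84 bp.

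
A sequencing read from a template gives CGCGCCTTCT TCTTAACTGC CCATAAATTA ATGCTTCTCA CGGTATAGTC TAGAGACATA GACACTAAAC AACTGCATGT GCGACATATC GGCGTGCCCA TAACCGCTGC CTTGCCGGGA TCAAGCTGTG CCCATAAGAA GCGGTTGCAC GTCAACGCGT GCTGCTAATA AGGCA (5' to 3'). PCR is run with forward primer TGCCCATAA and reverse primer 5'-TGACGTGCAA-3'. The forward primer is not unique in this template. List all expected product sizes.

The forward primer TGCCCATAA matches the top strand at positions 18–26, 95–103, 129–137.
The reverse primer's reverse complement is TTGCACGTCA, matching at positions 145–154.
Each forward site pairs with the reverse site to give a product ending at position 154: sizes 137, 60, 26 bp.

137 bp, 60 bp, 26 bp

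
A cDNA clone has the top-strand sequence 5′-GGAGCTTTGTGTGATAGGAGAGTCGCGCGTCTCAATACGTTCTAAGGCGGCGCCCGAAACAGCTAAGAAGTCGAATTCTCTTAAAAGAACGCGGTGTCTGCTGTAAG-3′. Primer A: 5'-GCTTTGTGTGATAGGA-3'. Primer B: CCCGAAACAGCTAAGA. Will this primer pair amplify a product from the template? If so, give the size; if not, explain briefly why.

No product — both primers anneal to the same strand and extend in the same direction.

Primer A (GCTTTGTGTGATAGGA) matches the top strand at positions 4–19 (3' end points downstream).
Primer B (CCCGAAACAGCTAAGA) also matches the top strand directly, at positions 53–68 — its reverse complement TCTTAGCTGTTTCGGG is not present.
Both primers anneal to the bottom strand with 3' ends pointing the same way, so neither can prime synthesis back toward the other.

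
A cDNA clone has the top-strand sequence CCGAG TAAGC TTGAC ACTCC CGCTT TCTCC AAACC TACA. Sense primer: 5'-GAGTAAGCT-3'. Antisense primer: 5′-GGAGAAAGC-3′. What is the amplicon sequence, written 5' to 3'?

The forward primer matches the template at positions 3–11.
The reverse primer's reverse complement is GCTTTCTCC, which matches the template at positions 22–30.
The product is the template from position 3 through 30 (28 bp).

5'-GAGTAAGCTTGACACTCCCGCTTTCTCC-3'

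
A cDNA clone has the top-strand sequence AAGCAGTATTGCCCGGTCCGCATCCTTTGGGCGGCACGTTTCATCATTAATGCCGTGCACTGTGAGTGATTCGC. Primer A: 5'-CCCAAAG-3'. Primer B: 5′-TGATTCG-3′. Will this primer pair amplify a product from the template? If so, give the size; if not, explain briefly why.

No product — the primers' 3' ends point away from each other.

Primer A (CCCAAAG) has reverse complement CTTTGGG, which matches the top strand at positions 25–31; primer A anneals to the top strand there with its 3' end pointing upstream toward position 25.
Primer B (TGATTCG) matches the top strand directly at positions 67–73; it anneals to the bottom strand with its 3' end pointing downstream toward position 73.
The 3' ends diverge (primer A extends toward position 1, primer B toward position 74), so the primers never converge on a shared product.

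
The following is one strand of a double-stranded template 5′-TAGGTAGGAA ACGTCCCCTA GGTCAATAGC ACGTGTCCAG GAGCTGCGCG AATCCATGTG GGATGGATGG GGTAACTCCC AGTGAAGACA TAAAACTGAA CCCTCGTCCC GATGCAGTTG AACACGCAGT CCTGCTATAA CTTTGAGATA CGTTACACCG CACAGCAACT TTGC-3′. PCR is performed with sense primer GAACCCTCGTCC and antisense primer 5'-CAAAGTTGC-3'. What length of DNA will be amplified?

Forward primer GAACCCTCGTCC is found on the top strand at positions 98–109.
Reverse complement of the reverse primer: GCAACTTTG. This occurs on the top strand at positions 165–173.
The product runs from position 98 to position 173, so its length is 173 − 98 + 1 = 76 bp.

76 bp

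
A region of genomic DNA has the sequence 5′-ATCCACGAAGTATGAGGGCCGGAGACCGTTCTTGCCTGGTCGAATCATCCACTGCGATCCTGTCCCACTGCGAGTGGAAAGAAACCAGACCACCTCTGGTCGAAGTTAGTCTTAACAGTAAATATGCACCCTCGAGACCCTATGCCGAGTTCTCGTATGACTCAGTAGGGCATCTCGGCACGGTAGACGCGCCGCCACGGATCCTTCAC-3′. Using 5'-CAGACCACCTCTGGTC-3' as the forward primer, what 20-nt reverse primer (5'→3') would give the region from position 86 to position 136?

5'-CTCGAGGGTGCATATTTACT-3'

The product's 3' end on the top strand is position 136.
The reverse primer anneals to the top strand over positions 117–136, i.e. to AGTAAATATGCACCCTCGAG.
Its sequence written 5'→3' is the reverse complement: CTCGAGGGTGCATATTTACT.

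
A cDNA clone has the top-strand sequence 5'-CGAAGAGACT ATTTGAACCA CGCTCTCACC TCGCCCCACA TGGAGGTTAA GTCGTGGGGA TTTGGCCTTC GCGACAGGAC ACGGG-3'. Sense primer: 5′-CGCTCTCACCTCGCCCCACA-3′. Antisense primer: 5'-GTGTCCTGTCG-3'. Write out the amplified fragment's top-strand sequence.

Scanning the template, CGCTCTCACCTCGCCCCACA occurs at positions 21–40; this primer anneals to the bottom strand there with its 3' end pointing downstream.
Taking the reverse complement of GTGTCCTGTCG gives CGACAGGACAC, found at positions 72–82 on the template; the primer anneals here to the top strand with its 3' end pointing upstream.
The product is the template from position 21 through 82 (62 bp).

5'-CGCTCTCACCTCGCCCCACATGGAGGTTAAGTCGTGGGGATTTGGCCTTCGCGACAGGACAC-3'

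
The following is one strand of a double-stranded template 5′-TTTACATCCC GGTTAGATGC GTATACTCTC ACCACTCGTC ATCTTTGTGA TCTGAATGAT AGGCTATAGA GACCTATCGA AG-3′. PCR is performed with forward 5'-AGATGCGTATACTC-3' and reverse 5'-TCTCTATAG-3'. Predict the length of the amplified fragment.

Scanning the template, AGATGCGTATACTC occurs at positions 15–28; this primer anneals to the bottom strand there with its 3' end pointing downstream.
Taking the reverse complement of TCTCTATAG gives CTATAGAGA, found at positions 64–72 on the template; the primer anneals here to the top strand with its 3' end pointing upstream.
The product runs from position 15 to position 72, so its length is 72 − 15 + 1 = 58 bp.

58 bp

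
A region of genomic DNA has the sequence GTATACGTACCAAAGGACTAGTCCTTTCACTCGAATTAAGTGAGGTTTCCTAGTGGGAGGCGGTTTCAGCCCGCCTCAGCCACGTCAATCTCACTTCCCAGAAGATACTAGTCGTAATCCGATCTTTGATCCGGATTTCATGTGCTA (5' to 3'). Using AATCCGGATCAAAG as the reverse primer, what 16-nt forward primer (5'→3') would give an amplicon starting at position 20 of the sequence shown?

The reverse primer's reverse complement CTTTGATCCGGATT matches the template at positions 124–137; the product starts at position 20.
The forward primer is identical to the top strand over positions 20–35: AGTCCTTTCACTCGAA.

5'-AGTCCTTTCACTCGAA-3'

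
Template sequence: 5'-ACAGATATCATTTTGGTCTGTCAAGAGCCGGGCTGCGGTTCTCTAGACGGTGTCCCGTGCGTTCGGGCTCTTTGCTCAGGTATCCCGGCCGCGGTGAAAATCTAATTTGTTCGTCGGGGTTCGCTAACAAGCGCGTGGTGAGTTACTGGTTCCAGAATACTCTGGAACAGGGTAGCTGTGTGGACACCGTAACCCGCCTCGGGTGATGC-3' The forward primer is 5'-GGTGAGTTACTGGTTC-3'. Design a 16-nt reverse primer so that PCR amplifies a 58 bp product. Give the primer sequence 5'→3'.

The forward primer binds at positions 137–152, so a 58 bp product ends at position 137 + 58 − 1 = 194.
The reverse primer anneals to the top strand over positions 179–194, i.e. to TGTGGACACCGTAACC.
Its sequence written 5'→3' is the reverse complement: GGTTACGGTGTCCACA.

5'-GGTTACGGTGTCCACA-3'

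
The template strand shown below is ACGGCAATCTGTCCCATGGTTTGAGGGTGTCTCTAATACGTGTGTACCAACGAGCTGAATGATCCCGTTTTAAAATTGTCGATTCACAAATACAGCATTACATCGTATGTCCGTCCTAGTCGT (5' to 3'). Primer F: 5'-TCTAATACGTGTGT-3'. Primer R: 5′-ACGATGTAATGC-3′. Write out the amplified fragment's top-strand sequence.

Scanning the template, TCTAATACGTGTGT occurs at positions 32–45; this primer anneals to the bottom strand there with its 3' end pointing downstream.
Taking the reverse complement of ACGATGTAATGC gives GCATTACATCGT, found at positions 95–106 on the template; the primer anneals here to the top strand with its 3' end pointing upstream.
The product is the template from position 32 through 106 (75 bp).

5'-TCTAATACGTGTGTACCAACGAGCTGAATGATCCCGTTTTAAAATTGTCGATTCACAAATACAGCATTACATCGT-3'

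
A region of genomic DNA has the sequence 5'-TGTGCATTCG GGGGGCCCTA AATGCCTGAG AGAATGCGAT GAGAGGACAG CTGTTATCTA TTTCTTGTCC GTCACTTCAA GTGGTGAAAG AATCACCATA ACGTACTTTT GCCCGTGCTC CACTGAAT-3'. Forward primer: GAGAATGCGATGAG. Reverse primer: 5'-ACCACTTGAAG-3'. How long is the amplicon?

56 bp

Scanning the template, GAGAATGCGATGAG occurs at positions 30–43; this primer anneals to the bottom strand there with its 3' end pointing downstream.
The reverse primer's reverse complement is CTTCAAGTGGT, which matches the template at positions 75–85.
Amplicon spans positions 30–85: 56 bp.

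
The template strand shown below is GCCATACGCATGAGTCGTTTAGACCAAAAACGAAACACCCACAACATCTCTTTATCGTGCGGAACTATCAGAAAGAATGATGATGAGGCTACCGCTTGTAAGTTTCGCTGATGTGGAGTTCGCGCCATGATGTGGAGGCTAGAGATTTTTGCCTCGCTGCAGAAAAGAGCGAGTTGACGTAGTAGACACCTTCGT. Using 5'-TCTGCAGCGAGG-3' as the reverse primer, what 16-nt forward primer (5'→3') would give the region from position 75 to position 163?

5'-GAATGATGATGAGGCT-3'

The reverse primer's reverse complement CCTCGCTGCAGA matches the template at positions 152–163; the product starts at position 75.
The forward primer is identical to the top strand over positions 75–90: GAATGATGATGAGGCT.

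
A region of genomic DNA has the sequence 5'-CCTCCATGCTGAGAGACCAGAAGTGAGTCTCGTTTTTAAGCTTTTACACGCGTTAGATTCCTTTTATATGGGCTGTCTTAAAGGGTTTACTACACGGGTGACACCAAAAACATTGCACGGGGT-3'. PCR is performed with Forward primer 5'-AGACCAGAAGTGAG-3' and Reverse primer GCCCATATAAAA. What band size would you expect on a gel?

Scanning the template, AGACCAGAAGTGAG occurs at positions 14–27; this primer anneals to the bottom strand there with its 3' end pointing downstream.
Reverse complement of the reverse primer: TTTTATATGGGC. This occurs on the top strand at positions 62–73.
Amplicon spans positions 14–73: 60 bp.

60 bp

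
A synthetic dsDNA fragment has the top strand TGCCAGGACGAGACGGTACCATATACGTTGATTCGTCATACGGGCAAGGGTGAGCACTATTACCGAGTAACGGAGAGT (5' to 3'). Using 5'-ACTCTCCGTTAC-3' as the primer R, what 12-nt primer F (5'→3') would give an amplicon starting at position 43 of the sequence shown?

The reverse primer's reverse complement GTAACGGAGAGT matches the template at positions 67–78; the product starts at position 43.
The forward primer is identical to the top strand over positions 43–54: GGCAAGGGTGAG.

5'-GGCAAGGGTGAG-3'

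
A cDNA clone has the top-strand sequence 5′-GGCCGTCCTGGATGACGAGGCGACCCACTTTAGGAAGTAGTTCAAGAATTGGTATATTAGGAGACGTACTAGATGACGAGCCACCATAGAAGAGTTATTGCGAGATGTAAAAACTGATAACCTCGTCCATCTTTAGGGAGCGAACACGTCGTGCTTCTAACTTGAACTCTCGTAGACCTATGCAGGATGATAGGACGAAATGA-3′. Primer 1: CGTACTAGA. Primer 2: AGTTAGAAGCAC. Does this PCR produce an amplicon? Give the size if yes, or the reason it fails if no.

Primer 1 (CGTACTAGA) matches the top strand at positions 65–73; it acts as a forward primer.
Primer 2's reverse complement is GTGCTTCTAACT, matching the top strand at positions 151–162; it acts as a reverse primer.
The 3' ends face each other across positions 65–162, giving a 98 bp product.

Yes — a 98 bp product.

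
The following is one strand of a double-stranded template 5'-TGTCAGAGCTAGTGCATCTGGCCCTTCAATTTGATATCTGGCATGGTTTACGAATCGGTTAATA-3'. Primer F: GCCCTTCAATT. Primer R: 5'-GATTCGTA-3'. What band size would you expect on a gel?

36 bp

Scanning the template, GCCCTTCAATT occurs at positions 21–31; this primer anneals to the bottom strand there with its 3' end pointing downstream.
The reverse primer's reverse complement is TACGAATC, which matches the template at positions 49–56.
The product runs from position 21 to position 56, so its length is 56 − 21 + 1 = 36 bp.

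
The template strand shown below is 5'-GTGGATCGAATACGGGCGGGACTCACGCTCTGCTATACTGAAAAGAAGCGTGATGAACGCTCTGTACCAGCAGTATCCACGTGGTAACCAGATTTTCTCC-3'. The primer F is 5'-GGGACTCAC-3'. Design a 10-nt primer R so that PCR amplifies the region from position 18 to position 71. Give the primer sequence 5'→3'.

5'-GCTGGTACAG-3'

The product's 3' end on the top strand is position 71.
The reverse primer anneals to the top strand over positions 62–71, i.e. to CTGTACCAGC.
Its sequence written 5'→3' is the reverse complement: GCTGGTACAG.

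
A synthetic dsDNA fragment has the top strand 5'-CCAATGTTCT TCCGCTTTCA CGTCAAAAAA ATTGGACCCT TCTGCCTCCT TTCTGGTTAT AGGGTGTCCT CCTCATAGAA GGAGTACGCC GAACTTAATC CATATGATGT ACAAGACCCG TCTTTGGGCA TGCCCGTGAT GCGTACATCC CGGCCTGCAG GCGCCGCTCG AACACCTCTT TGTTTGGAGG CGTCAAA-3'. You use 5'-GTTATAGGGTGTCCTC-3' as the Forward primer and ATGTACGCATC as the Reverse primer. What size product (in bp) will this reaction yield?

Forward primer GTTATAGGGTGTCCTC is found on the top strand at positions 56–71.
Taking the reverse complement of ATGTACGCATC gives GATGCGTACAT, found at positions 138–148 on the template; the primer anneals here to the top strand with its 3' end pointing upstream.
The product runs from position 56 to position 148, so its length is 148 − 56 + 1 = 93 bp.

93 bp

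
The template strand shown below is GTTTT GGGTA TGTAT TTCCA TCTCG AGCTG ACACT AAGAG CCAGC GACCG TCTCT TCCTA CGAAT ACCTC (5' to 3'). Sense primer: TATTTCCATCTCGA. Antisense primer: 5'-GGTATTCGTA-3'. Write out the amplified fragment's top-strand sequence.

5'-TATTTCCATCTCGAGCTGACACTAAGAGCCAGCGACCGTCTCTTCCTACGAATACC-3'

Forward primer TATTTCCATCTCGA is found on the top strand at positions 13–26.
Reverse complement of the reverse primer: TACGAATACC. This occurs on the top strand at positions 59–68.
The product is the template from position 13 through 68 (56 bp).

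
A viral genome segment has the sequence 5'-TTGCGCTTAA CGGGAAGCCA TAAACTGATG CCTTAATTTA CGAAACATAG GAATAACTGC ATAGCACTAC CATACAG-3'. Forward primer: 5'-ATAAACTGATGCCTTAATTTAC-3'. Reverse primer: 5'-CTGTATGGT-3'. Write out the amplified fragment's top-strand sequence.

The forward primer matches the template at positions 20–41.
Taking the reverse complement of CTGTATGGT gives ACCATACAG, found at positions 69–77 on the template; the primer anneals here to the top strand with its 3' end pointing upstream.
The product is the template from position 20 through 77 (58 bp).

5'-ATAAACTGATGCCTTAATTTACGAAACATAGGAATAACTGCATAGCACTACCATACAG-3'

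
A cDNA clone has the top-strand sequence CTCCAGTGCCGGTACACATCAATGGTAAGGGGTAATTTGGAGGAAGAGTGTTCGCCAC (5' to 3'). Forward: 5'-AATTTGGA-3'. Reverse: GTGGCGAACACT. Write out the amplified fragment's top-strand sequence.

Scanning the template, AATTTGGA occurs at positions 34–41; this primer anneals to the bottom strand there with its 3' end pointing downstream.
Reverse complement of the reverse primer: AGTGTTCGCCAC. This occurs on the top strand at positions 47–58.
The product is the template from position 34 through 58 (25 bp).

5'-AATTTGGAGGAAGAGTGTTCGCCAC-3'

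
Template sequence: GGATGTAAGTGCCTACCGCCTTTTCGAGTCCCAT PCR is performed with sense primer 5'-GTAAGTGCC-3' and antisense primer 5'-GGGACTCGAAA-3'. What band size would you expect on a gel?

Scanning the template, GTAAGTGCC occurs at positions 5–13; this primer anneals to the bottom strand there with its 3' end pointing downstream.
The reverse primer's reverse complement is TTTCGAGTCCC, which matches the template at positions 22–32.
Amplicon spans positions 5–32: 28 bp.

28 bp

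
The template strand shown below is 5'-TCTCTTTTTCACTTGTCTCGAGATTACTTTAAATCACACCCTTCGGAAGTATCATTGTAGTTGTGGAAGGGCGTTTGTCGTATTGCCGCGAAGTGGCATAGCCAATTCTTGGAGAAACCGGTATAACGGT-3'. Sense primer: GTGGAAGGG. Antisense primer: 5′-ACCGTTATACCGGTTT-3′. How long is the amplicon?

68 bp

The forward primer matches the template at positions 63–71.
Taking the reverse complement of ACCGTTATACCGGTTT gives AAACCGGTATAACGGT, found at positions 115–130 on the template; the primer anneals here to the top strand with its 3' end pointing upstream.
The product runs from position 63 to position 130, so its length is 130 − 63 + 1 = 68 bp.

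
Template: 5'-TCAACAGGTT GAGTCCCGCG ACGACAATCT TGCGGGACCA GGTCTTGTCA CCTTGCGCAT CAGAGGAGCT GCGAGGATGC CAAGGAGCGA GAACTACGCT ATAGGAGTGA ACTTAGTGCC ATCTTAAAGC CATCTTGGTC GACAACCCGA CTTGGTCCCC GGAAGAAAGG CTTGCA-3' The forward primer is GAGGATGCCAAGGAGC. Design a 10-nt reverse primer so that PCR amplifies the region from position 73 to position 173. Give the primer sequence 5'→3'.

The product's 3' end on the top strand is position 173.
The reverse primer anneals to the top strand over positions 164–173, i.e. to AGAAAGGCTT.
Its sequence written 5'→3' is the reverse complement: AAGCCTTTCT.

5'-AAGCCTTTCT-3'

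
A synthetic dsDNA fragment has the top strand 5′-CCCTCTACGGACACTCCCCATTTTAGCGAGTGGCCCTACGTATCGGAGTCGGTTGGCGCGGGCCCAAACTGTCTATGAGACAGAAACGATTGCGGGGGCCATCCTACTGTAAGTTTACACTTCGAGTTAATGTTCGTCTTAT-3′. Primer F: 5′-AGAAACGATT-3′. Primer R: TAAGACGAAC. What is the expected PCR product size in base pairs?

60 bp

Scanning the template, AGAAACGATT occurs at positions 82–91; this primer anneals to the bottom strand there with its 3' end pointing downstream.
Reverse complement of the reverse primer: GTTCGTCTTA. This occurs on the top strand at positions 132–141.
Amplicon spans positions 82–141: 60 bp.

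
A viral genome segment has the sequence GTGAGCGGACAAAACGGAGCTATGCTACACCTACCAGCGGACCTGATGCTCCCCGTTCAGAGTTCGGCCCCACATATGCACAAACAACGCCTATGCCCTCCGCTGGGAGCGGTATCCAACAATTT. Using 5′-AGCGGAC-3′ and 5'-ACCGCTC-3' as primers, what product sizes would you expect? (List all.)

The forward primer AGCGGAC matches the top strand at positions 4–10, 36–42.
The reverse primer's reverse complement is GAGCGGT, matching at positions 107–113.
Each forward site pairs with the reverse site to give a product ending at position 113: sizes 110, 78 bp.

110 bp, 78 bp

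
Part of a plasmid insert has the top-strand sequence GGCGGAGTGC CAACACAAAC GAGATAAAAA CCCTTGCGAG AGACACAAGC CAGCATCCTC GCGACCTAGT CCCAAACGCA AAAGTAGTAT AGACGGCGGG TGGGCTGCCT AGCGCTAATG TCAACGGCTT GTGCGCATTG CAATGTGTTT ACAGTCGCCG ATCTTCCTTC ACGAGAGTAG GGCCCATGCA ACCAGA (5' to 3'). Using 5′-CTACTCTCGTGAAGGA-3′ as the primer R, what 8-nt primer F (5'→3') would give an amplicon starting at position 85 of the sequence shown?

5'-TAGTATAG-3'

The reverse primer's reverse complement TCCTTCACGAGAGTAG matches the template at positions 165–180; the product starts at position 85.
The forward primer is identical to the top strand over positions 85–92: TAGTATAG.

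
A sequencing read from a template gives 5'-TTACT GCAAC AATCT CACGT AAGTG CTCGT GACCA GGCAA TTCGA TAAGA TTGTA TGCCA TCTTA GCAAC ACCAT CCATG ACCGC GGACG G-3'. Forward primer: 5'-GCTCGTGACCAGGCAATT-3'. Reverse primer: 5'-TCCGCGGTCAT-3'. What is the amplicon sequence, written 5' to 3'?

The forward primer matches the template at positions 25–42.
Taking the reverse complement of TCCGCGGTCAT gives ATGACCGCGGA, found at positions 78–88 on the template; the primer anneals here to the top strand with its 3' end pointing upstream.
The product is the template from position 25 through 88 (64 bp).

5'-GCTCGTGACCAGGCAATTCGATAAGATTGTATGCCATCTTAGCAACACCATCCATGACCGCGGA-3'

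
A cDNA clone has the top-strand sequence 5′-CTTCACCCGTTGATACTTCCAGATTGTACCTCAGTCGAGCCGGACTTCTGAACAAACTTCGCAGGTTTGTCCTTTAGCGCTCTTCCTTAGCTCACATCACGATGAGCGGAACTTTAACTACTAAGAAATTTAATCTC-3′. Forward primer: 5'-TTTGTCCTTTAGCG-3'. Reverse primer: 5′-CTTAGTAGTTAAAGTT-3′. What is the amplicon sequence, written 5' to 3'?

The forward primer matches the template at positions 66–79.
Taking the reverse complement of CTTAGTAGTTAAAGTT gives AACTTTAACTACTAAG, found at positions 110–125 on the template; the primer anneals here to the top strand with its 3' end pointing upstream.
The product is the template from position 66 through 125 (60 bp).

5'-TTTGTCCTTTAGCGCTCTTCCTTAGCTCACATCACGATGAGCGGAACTTTAACTACTAAG-3'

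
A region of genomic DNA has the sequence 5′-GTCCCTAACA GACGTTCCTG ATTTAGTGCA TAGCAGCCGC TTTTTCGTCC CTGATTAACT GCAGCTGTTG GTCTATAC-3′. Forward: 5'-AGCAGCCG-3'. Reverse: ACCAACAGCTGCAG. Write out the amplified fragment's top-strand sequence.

Scanning the template, AGCAGCCG occurs at positions 32–39; this primer anneals to the bottom strand there with its 3' end pointing downstream.
Taking the reverse complement of ACCAACAGCTGCAG gives CTGCAGCTGTTGGT, found at positions 59–72 on the template; the primer anneals here to the top strand with its 3' end pointing upstream.
The product is the template from position 32 through 72 (41 bp).

5'-AGCAGCCGCTTTTTCGTCCCTGATTAACTGCAGCTGTTGGT-3'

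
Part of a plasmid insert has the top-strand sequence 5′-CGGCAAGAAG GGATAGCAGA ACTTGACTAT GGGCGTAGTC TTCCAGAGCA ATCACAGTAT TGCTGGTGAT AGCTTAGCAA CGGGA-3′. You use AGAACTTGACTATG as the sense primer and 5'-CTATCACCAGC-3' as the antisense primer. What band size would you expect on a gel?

55 bp

Forward primer AGAACTTGACTATG is found on the top strand at positions 18–31.
Taking the reverse complement of CTATCACCAGC gives GCTGGTGATAG, found at positions 62–72 on the template; the primer anneals here to the top strand with its 3' end pointing upstream.
The product runs from position 18 to position 72, so its length is 72 − 18 + 1 = 55 bp.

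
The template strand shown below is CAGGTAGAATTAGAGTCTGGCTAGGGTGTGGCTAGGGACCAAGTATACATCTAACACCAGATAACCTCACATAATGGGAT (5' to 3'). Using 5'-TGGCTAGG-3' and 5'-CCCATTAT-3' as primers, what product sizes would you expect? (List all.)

61 bp, 50 bp

The forward primer TGGCTAGG matches the top strand at positions 18–25, 29–36.
The reverse primer's reverse complement is ATAATGGG, matching at positions 71–78.
Each forward site pairs with the reverse site to give a product ending at position 78: sizes 61, 50 bp.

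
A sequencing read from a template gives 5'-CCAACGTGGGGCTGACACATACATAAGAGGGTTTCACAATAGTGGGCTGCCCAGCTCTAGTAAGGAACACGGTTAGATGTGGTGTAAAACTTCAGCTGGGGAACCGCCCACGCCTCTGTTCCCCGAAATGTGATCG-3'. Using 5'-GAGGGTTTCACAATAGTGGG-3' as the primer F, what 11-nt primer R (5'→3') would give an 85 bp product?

5'-GTGGGCGGTTC-3'

The forward primer binds at positions 27–46, so an 85 bp product ends at position 27 + 85 − 1 = 111.
The reverse primer anneals to the top strand over positions 101–111, i.e. to GAACCGCCCAC.
Its sequence written 5'→3' is the reverse complement: GTGGGCGGTTC.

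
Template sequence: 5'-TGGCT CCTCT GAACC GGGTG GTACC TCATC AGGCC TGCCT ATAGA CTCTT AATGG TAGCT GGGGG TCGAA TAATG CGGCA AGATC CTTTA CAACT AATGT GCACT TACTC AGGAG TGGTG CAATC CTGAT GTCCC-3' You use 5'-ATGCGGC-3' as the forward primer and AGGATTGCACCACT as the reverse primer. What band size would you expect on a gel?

55 bp

The forward primer matches the template at positions 73–79.
The reverse primer's reverse complement is AGTGGTGCAATCCT, which matches the template at positions 114–127.
The product runs from position 73 to position 127, so its length is 127 − 73 + 1 = 55 bp.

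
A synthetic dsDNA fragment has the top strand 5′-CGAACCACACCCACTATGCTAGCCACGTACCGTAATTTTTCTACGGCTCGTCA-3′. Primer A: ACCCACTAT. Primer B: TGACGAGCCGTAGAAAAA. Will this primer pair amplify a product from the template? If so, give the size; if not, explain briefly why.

Yes — a 45 bp product.

Primer A (ACCCACTAT) matches the top strand at positions 9–17; it acts as a forward primer.
Primer B's reverse complement is TTTTTCTACGGCTCGTCA, matching the top strand at positions 36–53; it acts as a reverse primer.
The 3' ends face each other across positions 9–53, giving a 45 bp product.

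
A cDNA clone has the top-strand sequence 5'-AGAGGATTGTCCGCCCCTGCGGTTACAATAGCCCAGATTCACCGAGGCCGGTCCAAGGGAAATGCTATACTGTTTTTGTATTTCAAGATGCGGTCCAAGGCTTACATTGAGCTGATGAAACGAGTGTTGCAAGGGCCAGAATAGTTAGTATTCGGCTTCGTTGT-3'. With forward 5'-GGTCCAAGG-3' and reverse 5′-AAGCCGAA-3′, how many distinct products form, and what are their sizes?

The forward primer GGTCCAAGG matches the top strand at positions 50–58, 92–100.
The reverse primer's reverse complement is TTCGGCTT, matching at positions 151–158.
Each forward site pairs with the reverse site to give a product ending at position 158: sizes 109, 67 bp.

Two products: 109 bp, 67 bp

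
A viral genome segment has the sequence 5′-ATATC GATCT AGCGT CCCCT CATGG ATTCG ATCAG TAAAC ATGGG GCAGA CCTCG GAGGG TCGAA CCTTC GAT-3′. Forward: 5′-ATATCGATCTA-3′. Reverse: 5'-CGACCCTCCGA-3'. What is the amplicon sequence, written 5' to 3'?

5'-ATATCGATCTAGCGTCCCCTCATGGATTCGATCAGTAAACATGGGGCAGACCTCGGAGGGTCG-3'

The forward primer matches the template at positions 1–11.
Taking the reverse complement of CGACCCTCCGA gives TCGGAGGGTCG, found at positions 53–63 on the template; the primer anneals here to the top strand with its 3' end pointing upstream.
The product is the template from position 1 through 63 (63 bp).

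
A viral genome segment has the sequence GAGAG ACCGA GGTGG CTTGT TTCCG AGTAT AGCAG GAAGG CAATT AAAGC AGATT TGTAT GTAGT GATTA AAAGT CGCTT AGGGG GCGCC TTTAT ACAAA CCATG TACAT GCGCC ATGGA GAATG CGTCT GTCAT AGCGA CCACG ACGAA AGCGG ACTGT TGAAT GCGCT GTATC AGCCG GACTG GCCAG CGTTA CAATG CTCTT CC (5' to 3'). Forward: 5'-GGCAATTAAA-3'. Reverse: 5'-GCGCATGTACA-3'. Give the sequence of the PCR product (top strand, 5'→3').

5'-GGCAATTAAAGCAGATTTGTATGTAGTGATTAAAAGTCGCTTAGGGGGCGCCTTTATACAAACCATGTACATGCGC-3'

Scanning the template, GGCAATTAAA occurs at positions 39–48; this primer anneals to the bottom strand there with its 3' end pointing downstream.
Taking the reverse complement of GCGCATGTACA gives TGTACATGCGC, found at positions 104–114 on the template; the primer anneals here to the top strand with its 3' end pointing upstream.
The product is the template from position 39 through 114 (76 bp).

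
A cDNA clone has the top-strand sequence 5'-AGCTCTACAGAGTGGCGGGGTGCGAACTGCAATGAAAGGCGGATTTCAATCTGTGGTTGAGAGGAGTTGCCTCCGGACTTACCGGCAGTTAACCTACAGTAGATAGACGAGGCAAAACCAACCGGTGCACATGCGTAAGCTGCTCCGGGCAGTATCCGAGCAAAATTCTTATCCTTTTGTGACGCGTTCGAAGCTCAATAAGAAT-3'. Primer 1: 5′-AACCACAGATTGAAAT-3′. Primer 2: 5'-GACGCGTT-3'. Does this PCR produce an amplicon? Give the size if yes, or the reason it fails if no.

No product — the primers' 3' ends point away from each other.

Primer 1 (AACCACAGATTGAAAT) has reverse complement ATTTCAATCTGTGGTT, which matches the top strand at positions 43–58; primer 1 anneals to the top strand there with its 3' end pointing upstream toward position 43.
Primer 2 (GACGCGTT) matches the top strand directly at positions 181–188; it anneals to the bottom strand with its 3' end pointing downstream toward position 188.
The 3' ends diverge (primer 1 extends toward position 1, primer 2 toward position 205), so the primers never converge on a shared product.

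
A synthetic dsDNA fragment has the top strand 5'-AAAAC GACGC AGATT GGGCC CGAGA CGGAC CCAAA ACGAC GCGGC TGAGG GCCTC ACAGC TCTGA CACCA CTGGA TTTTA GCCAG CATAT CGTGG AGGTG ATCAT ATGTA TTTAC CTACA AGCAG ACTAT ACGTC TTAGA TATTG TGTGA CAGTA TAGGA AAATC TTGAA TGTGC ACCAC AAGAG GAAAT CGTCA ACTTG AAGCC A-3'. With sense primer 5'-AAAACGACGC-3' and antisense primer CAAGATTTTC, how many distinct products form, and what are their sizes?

The forward primer AAAACGACGC matches the top strand at positions 1–10, 33–42.
The reverse primer's reverse complement is GAAAATCTTG, matching at positions 159–168.
Each forward site pairs with the reverse site to give a product ending at position 168: sizes 168, 136 bp.

Two products: 168 bp, 136 bp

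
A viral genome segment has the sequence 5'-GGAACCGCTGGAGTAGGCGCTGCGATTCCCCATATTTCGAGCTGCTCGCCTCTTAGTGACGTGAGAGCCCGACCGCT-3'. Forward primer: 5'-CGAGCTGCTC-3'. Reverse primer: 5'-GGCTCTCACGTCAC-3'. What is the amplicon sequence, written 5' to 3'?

5'-CGAGCTGCTCGCCTCTTAGTGACGTGAGAGCC-3'

Scanning the template, CGAGCTGCTC occurs at positions 38–47; this primer anneals to the bottom strand there with its 3' end pointing downstream.
Reverse complement of the reverse primer: GTGACGTGAGAGCC. This occurs on the top strand at positions 56–69.
The product is the template from position 38 through 69 (32 bp).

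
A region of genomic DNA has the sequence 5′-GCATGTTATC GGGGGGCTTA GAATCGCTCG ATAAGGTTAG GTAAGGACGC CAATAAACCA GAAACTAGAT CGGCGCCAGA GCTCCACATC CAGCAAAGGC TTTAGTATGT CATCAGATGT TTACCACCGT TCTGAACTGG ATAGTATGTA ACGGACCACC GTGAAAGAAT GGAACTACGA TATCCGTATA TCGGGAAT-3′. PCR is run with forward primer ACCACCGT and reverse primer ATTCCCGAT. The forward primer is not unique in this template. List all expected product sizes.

76 bp, 44 bp

The forward primer ACCACCGT matches the top strand at positions 123–130, 155–162.
The reverse primer's reverse complement is ATCGGGAAT, matching at positions 190–198.
Each forward site pairs with the reverse site to give a product ending at position 198: sizes 76, 44 bp.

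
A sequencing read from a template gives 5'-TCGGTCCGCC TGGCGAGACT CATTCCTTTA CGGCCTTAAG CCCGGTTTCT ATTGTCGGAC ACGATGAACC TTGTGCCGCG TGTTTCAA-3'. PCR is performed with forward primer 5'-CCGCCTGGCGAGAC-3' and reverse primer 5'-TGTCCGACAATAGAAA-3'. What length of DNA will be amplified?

The forward primer matches the template at positions 6–19.
Taking the reverse complement of TGTCCGACAATAGAAA gives TTTCTATTGTCGGACA, found at positions 46–61 on the template; the primer anneals here to the top strand with its 3' end pointing upstream.
The product runs from position 6 to position 61, so its length is 61 − 6 + 1 = 56 bp.

56 bp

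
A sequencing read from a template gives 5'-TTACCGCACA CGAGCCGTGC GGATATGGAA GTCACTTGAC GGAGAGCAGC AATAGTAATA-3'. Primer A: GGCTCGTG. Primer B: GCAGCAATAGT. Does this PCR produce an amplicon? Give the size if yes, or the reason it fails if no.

Primer A (GGCTCGTG) has reverse complement CACGAGCC, which matches the top strand at positions 9–16; primer A anneals to the top strand there with its 3' end pointing upstream toward position 9.
Primer B (GCAGCAATAGT) matches the top strand directly at positions 46–56; it anneals to the bottom strand with its 3' end pointing downstream toward position 56.
The 3' ends diverge (primer A extends toward position 1, primer B toward position 60), so the primers never converge on a shared product.

No product — the primers' 3' ends point away from each other.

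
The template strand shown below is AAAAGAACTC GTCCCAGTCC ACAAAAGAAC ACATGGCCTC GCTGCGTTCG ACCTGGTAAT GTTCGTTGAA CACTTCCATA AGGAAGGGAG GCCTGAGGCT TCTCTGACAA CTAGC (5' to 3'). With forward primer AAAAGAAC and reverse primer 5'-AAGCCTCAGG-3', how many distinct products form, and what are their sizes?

The forward primer AAAAGAAC matches the top strand at positions 1–8, 23–30.
The reverse primer's reverse complement is CCTGAGGCTT, matching at positions 92–101.
Each forward site pairs with the reverse site to give a product ending at position 101: sizes 101, 79 bp.

Two products: 101 bp, 79 bp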